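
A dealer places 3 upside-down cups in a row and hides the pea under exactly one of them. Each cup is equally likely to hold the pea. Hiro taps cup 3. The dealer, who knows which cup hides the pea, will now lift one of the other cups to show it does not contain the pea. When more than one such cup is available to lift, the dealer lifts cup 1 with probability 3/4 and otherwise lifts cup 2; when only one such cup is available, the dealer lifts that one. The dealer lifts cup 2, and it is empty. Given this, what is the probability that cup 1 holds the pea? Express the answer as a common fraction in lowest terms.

Condition on the true location of the pea.
If it is under cup 1 (prior 1/3): only cup 2 is available, probability 1; weight (1/3)·1 = 1/3.
If it is under cup 2 (prior 1/3): the dealer opened cup 2, so this case is ruled out; weight (1/3)·0 = 0.
If it is under cup 3 (prior 1/3): cup 1 is available but not opened, probability 1/4; weight (1/3)·(1/4) = 1/12.
The weights sum to 5/12.
So P(the pea under cup 1 | the dealer opened cup 2) = (1/3) / (5/12) = 4/5.

4/5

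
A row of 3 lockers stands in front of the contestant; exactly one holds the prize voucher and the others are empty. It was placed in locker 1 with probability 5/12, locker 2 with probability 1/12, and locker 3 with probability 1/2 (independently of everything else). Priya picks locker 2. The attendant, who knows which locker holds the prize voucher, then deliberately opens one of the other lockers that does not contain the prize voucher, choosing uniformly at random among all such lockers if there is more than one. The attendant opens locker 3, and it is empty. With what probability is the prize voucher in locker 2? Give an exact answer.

1/11

Consider each possible location of the prize voucher in turn.
If it is in locker 1 (prior 5/12): the attendant has no choice, probability 1; weight (5/12)·1 = 5/12.
If it is in locker 2 (prior 1/12): the attendant has 2 equally likely choices, so probability 1/2; weight (1/12)·(1/2) = 1/24.
If it is in locker 3 (prior 1/2): the attendant opened locker 3, so this case is ruled out; weight (1/2)·0 = 0.
The weights sum to 11/24.
So P(the prize voucher in locker 2 | the attendant opened locker 3) = (1/24) / (11/24) = 1/11.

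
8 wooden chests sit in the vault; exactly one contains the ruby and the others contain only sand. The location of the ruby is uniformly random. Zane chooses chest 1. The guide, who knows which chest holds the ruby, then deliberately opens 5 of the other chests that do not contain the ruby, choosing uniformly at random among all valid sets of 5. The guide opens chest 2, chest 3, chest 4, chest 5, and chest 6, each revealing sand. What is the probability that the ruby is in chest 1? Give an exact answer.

1/8

Condition on the true location of the ruby.
If it is in chest 1 (prior 1/8): the guide has 21 equally likely choices, so probability 1/21; weight (1/8)·(1/21) = 1/168.
If it is in any of chests 2, 3, 4, 5, and 6 (prior 1/8 each): that chest was opened and seen not to hold the prize — ruled out; weight (1/8)·0 = 0 each.
If it is in either of chests 7 and 8 (prior 1/8 each): the guide has 6 equally likely choices, so probability 1/6; weight (1/8)·(1/6) = 1/48 each.
The weights sum to 1/21.
So P(the ruby in chest 1 | the guide opened chest 2, chest 3, chest 4, chest 5, and chest 6) = (1/168) / (1/21) = 1/8.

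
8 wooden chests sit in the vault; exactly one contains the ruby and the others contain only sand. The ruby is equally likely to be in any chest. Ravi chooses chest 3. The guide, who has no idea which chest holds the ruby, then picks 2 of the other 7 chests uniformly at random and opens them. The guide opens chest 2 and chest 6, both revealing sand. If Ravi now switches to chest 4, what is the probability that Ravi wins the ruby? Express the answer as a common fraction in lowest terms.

1/6

Condition on the true location of the ruby.
If it is in any of chests 1, 3, 4, 5, 7, and 8 (prior 1/8 each): the guide picks exactly this set with probability 1/21 regardless, and none is the prize; weight (1/8)·(1/21) = 1/168 each.
If it is in either of chests 2 and 6 (prior 1/8 each): that chest was opened and seen not to hold the prize — ruled out; weight (1/8)·0 = 0 each.
The weights sum to 1/28.
So P(the ruby in chest 4 | the guide opened chest 2 and chest 6) = (1/168) / (1/28) = 1/6.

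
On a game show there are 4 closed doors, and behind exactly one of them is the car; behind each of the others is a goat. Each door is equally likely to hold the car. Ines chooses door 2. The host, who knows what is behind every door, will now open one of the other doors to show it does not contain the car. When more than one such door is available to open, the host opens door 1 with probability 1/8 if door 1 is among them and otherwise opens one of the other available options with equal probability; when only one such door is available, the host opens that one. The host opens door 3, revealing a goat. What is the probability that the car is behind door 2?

7/29

Apply Bayes' rule, conditioning on where the car actually is.
If it is behind door 1 (prior 1/4): door 1 holds the prize so is unavailable; the host chooses uniformly among the 2 others, probability 1/2; weight (1/4)·(1/2) = 1/8.
If it is behind door 2 (prior 1/4): door 1 is available but not opened; door 3 gets probability (1 − 1/8)/2 = 7/16; weight (1/4)·(7/16) = 7/64.
If it is behind door 3 (prior 1/4): the host opened door 3, so this case is ruled out; weight (1/4)·0 = 0.
If it is behind door 4 (prior 1/4): door 1 is available but not opened, probability 7/8; weight (1/4)·(7/8) = 7/32.
The weights sum to 29/64.
So P(the car behind door 2 | the host opened door 3) = (7/64) / (29/64) = 7/29.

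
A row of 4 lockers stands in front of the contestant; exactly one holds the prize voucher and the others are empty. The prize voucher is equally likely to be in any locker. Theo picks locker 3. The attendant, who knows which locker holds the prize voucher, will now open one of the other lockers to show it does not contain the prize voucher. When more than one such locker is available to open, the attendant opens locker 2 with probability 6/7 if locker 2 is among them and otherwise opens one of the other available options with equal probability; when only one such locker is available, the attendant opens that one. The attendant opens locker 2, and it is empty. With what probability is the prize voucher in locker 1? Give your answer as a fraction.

1/3

Condition on the true location of the prize voucher.
If it is in any of lockers 1, 3, and 4 (prior 1/4 each): locker 2 is available, opened with probability 6/7; weight (1/4)·(6/7) = 3/14 each.
If it is in locker 2 (prior 1/4): the attendant opened locker 2, so this case is ruled out; weight (1/4)·0 = 0.
The weights sum to 9/14.
So P(the prize voucher in locker 1 | the attendant opened locker 2) = (3/14) / (9/14) = 1/3.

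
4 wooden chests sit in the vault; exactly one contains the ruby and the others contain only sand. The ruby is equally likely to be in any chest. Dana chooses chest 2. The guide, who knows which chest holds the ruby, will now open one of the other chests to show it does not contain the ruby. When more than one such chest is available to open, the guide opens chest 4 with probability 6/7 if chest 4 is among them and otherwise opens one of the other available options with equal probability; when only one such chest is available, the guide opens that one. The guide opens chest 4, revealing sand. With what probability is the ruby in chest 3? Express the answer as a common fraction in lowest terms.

Apply Bayes' rule, conditioning on where the ruby actually is.
If it is in any of chests 1, 2, and 3 (prior 1/4 each): chest 4 is available, opened with probability 6/7; weight (1/4)·(6/7) = 3/14 each.
If it is in chest 4 (prior 1/4): the guide opened chest 4, so this case is ruled out; weight (1/4)·0 = 0.
The weights sum to 9/14.
So P(the ruby in chest 3 | the guide opened chest 4) = (3/14) / (9/14) = 1/3.

1/3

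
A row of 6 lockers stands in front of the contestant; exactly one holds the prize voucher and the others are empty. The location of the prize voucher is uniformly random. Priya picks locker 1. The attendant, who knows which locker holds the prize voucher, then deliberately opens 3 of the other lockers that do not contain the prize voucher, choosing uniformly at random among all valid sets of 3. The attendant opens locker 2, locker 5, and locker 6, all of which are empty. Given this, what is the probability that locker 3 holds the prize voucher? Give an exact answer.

5/12

Consider each possible location of the prize voucher in turn.
If it is in locker 1 (prior 1/6): the attendant has 10 equally likely choices, so probability 1/10; weight (1/6)·(1/10) = 1/60.
If it is in any of lockers 2, 5, and 6 (prior 1/6 each): that locker was opened and seen not to hold the prize — ruled out; weight (1/6)·0 = 0 each.
If it is in either of lockers 3 and 4 (prior 1/6 each): the attendant has 4 equally likely choices, so probability 1/4; weight (1/6)·(1/4) = 1/24 each.
The weights sum to 1/10.
So P(the prize voucher in locker 3 | the attendant opened locker 2, locker 5, and locker 6) = (1/24) / (1/10) = 5/12.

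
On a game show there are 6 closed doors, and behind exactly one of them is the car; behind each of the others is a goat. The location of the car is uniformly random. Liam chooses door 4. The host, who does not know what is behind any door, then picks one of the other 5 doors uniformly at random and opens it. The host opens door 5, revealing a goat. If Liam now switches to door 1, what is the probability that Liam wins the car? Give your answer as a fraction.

1/5

Consider each possible location of the car in turn.
If it is behind any of doors 1, 2, 3, 4, and 6 (prior 1/6 each): the host picks door 5 with probability 1/5 regardless, and it is not the prize; weight (1/6)·(1/5) = 1/30 each.
If it is behind door 5 (prior 1/6): the host opened door 5, so this case is ruled out; weight (1/6)·0 = 0.
The weights sum to 1/6.
So P(the car behind door 1 | the host opened door 5) = (1/30) / (1/6) = 1/5.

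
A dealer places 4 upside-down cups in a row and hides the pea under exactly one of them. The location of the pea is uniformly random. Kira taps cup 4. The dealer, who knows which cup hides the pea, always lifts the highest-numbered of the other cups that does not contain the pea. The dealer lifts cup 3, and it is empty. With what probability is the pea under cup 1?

Consider each possible location of the pea in turn.
If it is under any of cups 1, 2, and 4 (prior 1/4 each): cup 3 is the highest-numbered option available, probability 1; weight (1/4)·1 = 1/4 each.
If it is under cup 3 (prior 1/4): the dealer opened cup 3, so this case is ruled out; weight (1/4)·0 = 0.
The weights sum to 3/4.
So P(the pea under cup 1 | the dealer opened cup 3) = (1/4) / (3/4) = 1/3.

1/3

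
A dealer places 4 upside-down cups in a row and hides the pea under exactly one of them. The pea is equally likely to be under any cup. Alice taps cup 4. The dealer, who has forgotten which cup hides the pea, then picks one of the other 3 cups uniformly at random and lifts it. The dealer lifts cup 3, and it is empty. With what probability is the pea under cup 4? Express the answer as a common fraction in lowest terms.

1/3

Because the dealer chose which cup to lift without knowing where the pea is, the choice is independent of the prize location. Learning that cup 3 does not hold the pea simply rules out that one location and leaves the remaining 3 cups still equally likely by symmetry.
So P(the pea under cup 4) = 1/3.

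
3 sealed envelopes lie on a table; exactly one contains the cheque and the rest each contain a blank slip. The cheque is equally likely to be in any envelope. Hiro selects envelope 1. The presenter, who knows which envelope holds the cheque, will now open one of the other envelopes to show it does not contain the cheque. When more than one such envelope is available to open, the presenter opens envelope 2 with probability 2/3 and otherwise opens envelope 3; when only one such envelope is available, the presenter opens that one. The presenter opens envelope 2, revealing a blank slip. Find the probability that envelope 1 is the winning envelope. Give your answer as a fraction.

Consider each possible location of the cheque in turn.
If it is in envelope 1 (prior 1/3): envelope 2 is available, opened with probability 2/3; weight (1/3)·(2/3) = 2/9.
If it is in envelope 2 (prior 1/3): the presenter opened envelope 2, so this case is ruled out; weight (1/3)·0 = 0.
If it is in envelope 3 (prior 1/3): only envelope 2 is available, probability 1; weight (1/3)·1 = 1/3.
The weights sum to 5/9.
So P(the cheque in envelope 1 | the presenter opened envelope 2) = (2/9) / (5/9) = 2/5.

2/5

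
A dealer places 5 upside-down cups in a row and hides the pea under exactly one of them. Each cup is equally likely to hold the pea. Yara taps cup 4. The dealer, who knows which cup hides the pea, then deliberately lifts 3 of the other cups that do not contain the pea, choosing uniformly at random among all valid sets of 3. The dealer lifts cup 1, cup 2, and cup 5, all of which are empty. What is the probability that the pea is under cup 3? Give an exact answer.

Consider each possible location of the pea in turn.
If it is under any of cups 1, 2, and 5 (prior 1/5 each): that cup was opened and seen not to hold the prize — ruled out; weight (1/5)·0 = 0 each.
If it is under cup 3 (prior 1/5): the dealer has no choice, probability 1; weight (1/5)·1 = 1/5.
If it is under cup 4 (prior 1/5): the dealer has 4 equally likely choices, so probability 1/4; weight (1/5)·(1/4) = 1/20.
The weights sum to 1/4.
So P(the pea under cup 3 | the dealer opened cup 1, cup 2, and cup 5) = (1/5) / (1/4) = 4/5.

4/5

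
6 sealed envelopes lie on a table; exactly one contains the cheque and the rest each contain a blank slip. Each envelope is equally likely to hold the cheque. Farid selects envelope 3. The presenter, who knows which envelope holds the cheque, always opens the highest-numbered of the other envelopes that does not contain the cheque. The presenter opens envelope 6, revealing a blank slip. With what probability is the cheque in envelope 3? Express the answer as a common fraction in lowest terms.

1/5

Consider each possible location of the cheque in turn.
If it is in any of envelopes 1, 2, 3, 4, and 5 (prior 1/6 each): envelope 6 is the highest-numbered option available, probability 1; weight (1/6)·1 = 1/6 each.
If it is in envelope 6 (prior 1/6): the presenter opened envelope 6, so this case is ruled out; weight (1/6)·0 = 0.
The weights sum to 5/6.
So P(the cheque in envelope 3 | the presenter opened envelope 6) = (1/6) / (5/6) = 1/5.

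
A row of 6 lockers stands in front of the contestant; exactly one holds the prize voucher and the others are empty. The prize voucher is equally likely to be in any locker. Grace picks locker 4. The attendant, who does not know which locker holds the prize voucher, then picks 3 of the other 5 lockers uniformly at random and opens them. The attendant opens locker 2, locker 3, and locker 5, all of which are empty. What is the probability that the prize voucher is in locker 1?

1/3

Condition on the true location of the prize voucher.
If it is in any of lockers 1, 4, and 6 (prior 1/6 each): the attendant picks exactly this set with probability 1/10 regardless, and none is the prize; weight (1/6)·(1/10) = 1/60 each.
If it is in any of lockers 2, 3, and 5 (prior 1/6 each): that locker was opened and seen not to hold the prize — ruled out; weight (1/6)·0 = 0 each.
The weights sum to 1/20.
So P(the prize voucher in locker 1 | the attendant opened locker 2, locker 3, and locker 5) = (1/60) / (1/20) = 1/3.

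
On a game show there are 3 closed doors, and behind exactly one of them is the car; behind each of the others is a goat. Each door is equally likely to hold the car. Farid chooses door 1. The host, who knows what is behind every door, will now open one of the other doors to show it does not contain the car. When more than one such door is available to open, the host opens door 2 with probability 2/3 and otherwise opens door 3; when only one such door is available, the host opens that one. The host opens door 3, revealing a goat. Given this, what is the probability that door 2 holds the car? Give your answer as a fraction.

3/4

Apply Bayes' rule, conditioning on where the car actually is.
If it is behind door 1 (prior 1/3): door 2 is available but not opened, probability 1/3; weight (1/3)·(1/3) = 1/9.
If it is behind door 2 (prior 1/3): only door 3 is available, probability 1; weight (1/3)·1 = 1/3.
If it is behind door 3 (prior 1/3): the host opened door 3, so this case is ruled out; weight (1/3)·0 = 0.
The weights sum to 4/9.
So P(the car behind door 2 | the host opened door 3) = (1/3) / (4/9) = 3/4.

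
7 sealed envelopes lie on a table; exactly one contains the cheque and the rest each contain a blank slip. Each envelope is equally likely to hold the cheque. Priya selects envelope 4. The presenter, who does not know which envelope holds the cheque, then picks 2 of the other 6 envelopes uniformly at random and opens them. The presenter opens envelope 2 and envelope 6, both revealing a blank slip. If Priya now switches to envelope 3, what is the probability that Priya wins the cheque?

Because the presenter chose which envelopes to open without knowing where the cheque is, the choice is independent of the prize location. Learning that none of the 2 opened envelopes holds the cheque simply rules out those 2 locations and leaves the remaining 5 envelopes still equally likely by symmetry.
So P(the cheque in envelope 3) = 1/5.

1/5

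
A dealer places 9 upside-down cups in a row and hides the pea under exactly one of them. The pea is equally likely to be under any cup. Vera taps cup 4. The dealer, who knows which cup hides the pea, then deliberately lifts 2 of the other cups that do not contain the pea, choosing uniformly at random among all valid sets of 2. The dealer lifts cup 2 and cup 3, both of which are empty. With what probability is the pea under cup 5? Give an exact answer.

4/27

Consider each possible location of the pea in turn.
If it is under any of cups 1, 5, 6, 7, 8, and 9 (prior 1/9 each): the dealer has 21 equally likely choices, so probability 1/21; weight (1/9)·(1/21) = 1/189 each.
If it is under either of cups 2 and 3 (prior 1/9 each): that cup was opened and seen not to hold the prize — ruled out; weight (1/9)·0 = 0 each.
If it is under cup 4 (prior 1/9): the dealer has 28 equally likely choices, so probability 1/28; weight (1/9)·(1/28) = 1/252.
The weights sum to 1/28.
So P(the pea under cup 5 | the dealer opened cup 2 and cup 3) = (1/189) / (1/28) = 4/27.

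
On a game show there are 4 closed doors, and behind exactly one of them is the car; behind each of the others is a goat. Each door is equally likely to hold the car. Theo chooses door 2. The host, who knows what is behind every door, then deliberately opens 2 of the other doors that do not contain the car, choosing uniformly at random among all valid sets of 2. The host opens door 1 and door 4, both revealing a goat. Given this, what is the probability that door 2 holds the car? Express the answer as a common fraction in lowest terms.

1/4

Condition on the true location of the car.
If it is behind either of doors 1 and 4 (prior 1/4 each): that door was opened and seen not to hold the prize — ruled out; weight (1/4)·0 = 0 each.
If it is behind door 2 (prior 1/4): the host has 3 equally likely choices, so probability 1/3; weight (1/4)·(1/3) = 1/12.
If it is behind door 3 (prior 1/4): the host has no choice, probability 1; weight (1/4)·1 = 1/4.
The weights sum to 1/3.
So P(the car behind door 2 | the host opened door 1 and door 4) = (1/12) / (1/3) = 1/4.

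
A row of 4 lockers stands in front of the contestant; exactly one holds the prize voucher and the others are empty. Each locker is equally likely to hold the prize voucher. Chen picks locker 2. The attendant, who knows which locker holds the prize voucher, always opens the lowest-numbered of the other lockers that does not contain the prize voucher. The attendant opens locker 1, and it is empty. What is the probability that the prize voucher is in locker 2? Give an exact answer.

Consider each possible location of the prize voucher in turn.
If it is in locker 1 (prior 1/4): the attendant opened locker 1, so this case is ruled out; weight (1/4)·0 = 0.
If it is in any of lockers 2, 3, and 4 (prior 1/4 each): locker 1 is the lowest-numbered option available, probability 1; weight (1/4)·1 = 1/4 each.
The weights sum to 3/4.
So P(the prize voucher in locker 2 | the attendant opened locker 1) = (1/4) / (3/4) = 1/3.

1/3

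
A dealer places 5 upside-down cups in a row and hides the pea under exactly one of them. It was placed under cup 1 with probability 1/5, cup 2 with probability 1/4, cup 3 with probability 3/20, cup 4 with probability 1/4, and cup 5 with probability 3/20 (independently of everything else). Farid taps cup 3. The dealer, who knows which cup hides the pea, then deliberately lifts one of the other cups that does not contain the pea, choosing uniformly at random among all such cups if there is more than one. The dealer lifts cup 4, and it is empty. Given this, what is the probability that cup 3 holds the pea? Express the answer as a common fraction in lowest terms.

3/19

Apply Bayes' rule, conditioning on where the pea actually is.
If it is under cup 1 (prior 1/5): the dealer has 3 equally likely choices, so probability 1/3; weight (1/5)·(1/3) = 1/15.
If it is under cup 2 (prior 1/4): the dealer has 3 equally likely choices, so probability 1/3; weight (1/4)·(1/3) = 1/12.
If it is under cup 3 (prior 3/20): the dealer has 4 equally likely choices, so probability 1/4; weight (3/20)·(1/4) = 3/80.
If it is under cup 4 (prior 1/4): the dealer opened cup 4, so this case is ruled out; weight (1/4)·0 = 0.
If it is under cup 5 (prior 3/20): the dealer has 3 equally likely choices, so probability 1/3; weight (3/20)·(1/3) = 1/20.
The weights sum to 19/80.
So P(the pea under cup 3 | the dealer opened cup 4) = (3/80) / (19/80) = 3/19.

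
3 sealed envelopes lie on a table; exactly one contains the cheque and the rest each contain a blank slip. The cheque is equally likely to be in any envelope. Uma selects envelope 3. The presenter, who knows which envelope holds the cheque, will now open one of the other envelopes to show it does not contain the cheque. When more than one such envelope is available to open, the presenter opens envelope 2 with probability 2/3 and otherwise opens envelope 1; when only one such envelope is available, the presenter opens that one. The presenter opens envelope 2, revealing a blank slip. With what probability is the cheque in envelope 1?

Apply Bayes' rule, conditioning on where the cheque actually is.
If it is in envelope 1 (prior 1/3): only envelope 2 is available, probability 1; weight (1/3)·1 = 1/3.
If it is in envelope 2 (prior 1/3): the presenter opened envelope 2, so this case is ruled out; weight (1/3)·0 = 0.
If it is in envelope 3 (prior 1/3): envelope 2 is available, opened with probability 2/3; weight (1/3)·(2/3) = 2/9.
The weights sum to 5/9.
So P(the cheque in envelope 1 | the presenter opened envelope 2) = (1/3) / (5/9) = 3/5.

3/5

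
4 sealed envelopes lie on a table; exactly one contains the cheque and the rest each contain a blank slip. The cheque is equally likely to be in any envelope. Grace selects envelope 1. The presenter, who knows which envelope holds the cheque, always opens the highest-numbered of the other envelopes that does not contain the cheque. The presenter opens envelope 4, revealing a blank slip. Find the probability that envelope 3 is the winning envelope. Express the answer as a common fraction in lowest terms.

Apply Bayes' rule, conditioning on where the cheque actually is.
If it is in any of envelopes 1, 2, and 3 (prior 1/4 each): envelope 4 is the highest-numbered option available, probability 1; weight (1/4)·1 = 1/4 each.
If it is in envelope 4 (prior 1/4): the presenter opened envelope 4, so this case is ruled out; weight (1/4)·0 = 0.
The weights sum to 3/4.
So P(the cheque in envelope 3 | the presenter opened envelope 4) = (1/4) / (3/4) = 1/3.

1/3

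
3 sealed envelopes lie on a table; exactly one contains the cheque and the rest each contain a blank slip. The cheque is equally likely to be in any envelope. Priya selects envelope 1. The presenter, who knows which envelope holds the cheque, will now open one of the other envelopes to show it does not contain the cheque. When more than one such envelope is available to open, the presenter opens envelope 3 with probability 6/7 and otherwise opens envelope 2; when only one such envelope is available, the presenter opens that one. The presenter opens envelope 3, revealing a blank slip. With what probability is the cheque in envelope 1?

Apply Bayes' rule, conditioning on where the cheque actually is.
If it is in envelope 1 (prior 1/3): envelope 3 is available, opened with probability 6/7; weight (1/3)·(6/7) = 2/7.
If it is in envelope 2 (prior 1/3): only envelope 3 is available, probability 1; weight (1/3)·1 = 1/3.
If it is in envelope 3 (prior 1/3): the presenter opened envelope 3, so this case is ruled out; weight (1/3)·0 = 0.
The weights sum to 13/21.
So P(the cheque in envelope 1 | the presenter opened envelope 3) = (2/7) / (13/21) = 6/13.

6/13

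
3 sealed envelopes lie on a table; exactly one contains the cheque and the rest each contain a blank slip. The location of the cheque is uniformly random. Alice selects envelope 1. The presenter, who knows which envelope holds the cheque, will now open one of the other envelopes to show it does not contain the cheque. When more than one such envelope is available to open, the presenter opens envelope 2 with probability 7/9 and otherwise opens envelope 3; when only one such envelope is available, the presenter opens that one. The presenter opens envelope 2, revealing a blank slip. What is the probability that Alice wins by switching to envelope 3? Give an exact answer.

Apply Bayes' rule, conditioning on where the cheque actually is.
If it is in envelope 1 (prior 1/3): envelope 2 is available, opened with probability 7/9; weight (1/3)·(7/9) = 7/27.
If it is in envelope 2 (prior 1/3): the presenter opened envelope 2, so this case is ruled out; weight (1/3)·0 = 0.
If it is in envelope 3 (prior 1/3): only envelope 2 is available, probability 1; weight (1/3)·1 = 1/3.
The weights sum to 16/27.
So P(the cheque in envelope 3 | the presenter opened envelope 2) = (1/3) / (16/27) = 9/16.

9/16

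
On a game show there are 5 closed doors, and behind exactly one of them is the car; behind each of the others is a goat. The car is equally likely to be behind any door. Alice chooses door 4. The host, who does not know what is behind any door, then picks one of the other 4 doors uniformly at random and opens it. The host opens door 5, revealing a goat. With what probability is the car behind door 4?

1/4

Consider each possible location of the car in turn.
If it is behind any of doors 1, 2, 3, and 4 (prior 1/5 each): the host picks door 5 with probability 1/4 regardless, and it is not the prize; weight (1/5)·(1/4) = 1/20 each.
If it is behind door 5 (prior 1/5): the host opened door 5, so this case is ruled out; weight (1/5)·0 = 0.
The weights sum to 1/5.
So P(the car behind door 4 | the host opened door 5) = (1/20) / (1/5) = 1/4.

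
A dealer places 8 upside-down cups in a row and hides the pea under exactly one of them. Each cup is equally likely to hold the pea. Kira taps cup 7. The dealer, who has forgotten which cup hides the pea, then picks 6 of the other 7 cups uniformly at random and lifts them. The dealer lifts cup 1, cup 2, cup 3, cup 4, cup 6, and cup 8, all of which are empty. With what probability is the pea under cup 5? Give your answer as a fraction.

1/2

Consider each possible location of the pea in turn.
If it is under any of cups 1, 2, 3, 4, 6, and 8 (prior 1/8 each): that cup was opened and seen not to hold the prize — ruled out; weight (1/8)·0 = 0 each.
If it is under either of cups 5 and 7 (prior 1/8 each): the dealer picks exactly this set with probability 1/7 regardless, and none is the prize; weight (1/8)·(1/7) = 1/56 each.
The weights sum to 1/28.
So P(the pea under cup 5 | the dealer opened cup 1, cup 2, cup 3, cup 4, cup 6, and cup 8) = (1/56) / (1/28) = 1/2.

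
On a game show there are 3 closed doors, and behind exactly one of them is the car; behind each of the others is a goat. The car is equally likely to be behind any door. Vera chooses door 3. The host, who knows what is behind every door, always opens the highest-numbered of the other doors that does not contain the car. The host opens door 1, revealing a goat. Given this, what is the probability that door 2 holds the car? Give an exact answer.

1

Consider each possible location of the car in turn.
If it is behind door 1 (prior 1/3): the host opened door 1, so this case is ruled out; weight (1/3)·0 = 0.
If it is behind door 2 (prior 1/3): door 1 is the highest-numbered option available, probability 1; weight (1/3)·1 = 1/3.
If it is behind door 3 (prior 1/3): the host would have opened door 2 instead, probability 0; weight (1/3)·0 = 0.
The weights sum to 1/3.
So P(the car behind door 2 | the host opened door 1) = (1/3) / (1/3) = 1.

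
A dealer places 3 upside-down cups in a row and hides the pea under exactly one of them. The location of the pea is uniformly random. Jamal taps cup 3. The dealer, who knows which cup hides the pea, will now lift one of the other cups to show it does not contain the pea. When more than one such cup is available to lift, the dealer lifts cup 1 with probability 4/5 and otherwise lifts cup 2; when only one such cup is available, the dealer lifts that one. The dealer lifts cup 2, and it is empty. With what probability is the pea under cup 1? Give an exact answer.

Condition on the true location of the pea.
If it is under cup 1 (prior 1/3): only cup 2 is available, probability 1; weight (1/3)·1 = 1/3.
If it is under cup 2 (prior 1/3): the dealer opened cup 2, so this case is ruled out; weight (1/3)·0 = 0.
If it is under cup 3 (prior 1/3): cup 1 is available but not opened, probability 1/5; weight (1/3)·(1/5) = 1/15.
The weights sum to 2/5.
So P(the pea under cup 1 | the dealer opened cup 2) = (1/3) / (2/5) = 5/6.

5/6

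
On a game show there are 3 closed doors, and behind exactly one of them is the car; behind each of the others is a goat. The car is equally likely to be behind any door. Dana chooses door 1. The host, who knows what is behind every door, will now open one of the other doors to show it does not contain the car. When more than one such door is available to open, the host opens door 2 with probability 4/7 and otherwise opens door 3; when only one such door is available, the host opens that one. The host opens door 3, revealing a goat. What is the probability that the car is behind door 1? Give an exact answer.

3/10

Condition on the true location of the car.
If it is behind door 1 (prior 1/3): door 2 is available but not opened, probability 3/7; weight (1/3)·(3/7) = 1/7.
If it is behind door 2 (prior 1/3): only door 3 is available, probability 1; weight (1/3)·1 = 1/3.
If it is behind door 3 (prior 1/3): the host opened door 3, so this case is ruled out; weight (1/3)·0 = 0.
The weights sum to 10/21.
So P(the car behind door 1 | the host opened door 3) = (1/7) / (10/21) = 3/10.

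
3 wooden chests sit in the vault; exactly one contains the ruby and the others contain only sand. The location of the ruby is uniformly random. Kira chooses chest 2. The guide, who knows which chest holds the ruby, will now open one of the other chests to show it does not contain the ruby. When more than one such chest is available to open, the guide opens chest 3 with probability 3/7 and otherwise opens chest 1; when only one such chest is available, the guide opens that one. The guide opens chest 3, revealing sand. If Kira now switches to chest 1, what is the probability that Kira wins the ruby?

Condition on the true location of the ruby.
If it is in chest 1 (prior 1/3): only chest 3 is available, probability 1; weight (1/3)·1 = 1/3.
If it is in chest 2 (prior 1/3): chest 3 is available, opened with probability 3/7; weight (1/3)·(3/7) = 1/7.
If it is in chest 3 (prior 1/3): the guide opened chest 3, so this case is ruled out; weight (1/3)·0 = 0.
The weights sum to 10/21.
So P(the ruby in chest 1 | the guide opened chest 3) = (1/3) / (10/21) = 7/10.

7/10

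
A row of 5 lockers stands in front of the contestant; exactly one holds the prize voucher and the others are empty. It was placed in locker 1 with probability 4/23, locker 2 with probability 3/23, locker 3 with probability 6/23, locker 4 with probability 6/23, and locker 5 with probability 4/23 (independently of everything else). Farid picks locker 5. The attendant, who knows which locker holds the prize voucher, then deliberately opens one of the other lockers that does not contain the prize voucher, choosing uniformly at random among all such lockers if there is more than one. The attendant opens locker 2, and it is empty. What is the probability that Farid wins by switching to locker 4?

Condition on the true location of the prize voucher.
If it is in locker 1 (prior 4/23): the attendant has 3 equally likely choices, so probability 1/3; weight (4/23)·(1/3) = 4/69.
If it is in locker 2 (prior 3/23): the attendant opened locker 2, so this case is ruled out; weight (3/23)·0 = 0.
If it is in either of lockers 3 and 4 (prior 6/23 each): the attendant has 3 equally likely choices, so probability 1/3; weight (6/23)·(1/3) = 2/23 each.
If it is in locker 5 (prior 4/23): the attendant has 4 equally likely choices, so probability 1/4; weight (4/23)·(1/4) = 1/23.
The weights sum to 19/69.
So P(the prize voucher in locker 4 | the attendant opened locker 2) = (2/23) / (19/69) = 6/19.

6/19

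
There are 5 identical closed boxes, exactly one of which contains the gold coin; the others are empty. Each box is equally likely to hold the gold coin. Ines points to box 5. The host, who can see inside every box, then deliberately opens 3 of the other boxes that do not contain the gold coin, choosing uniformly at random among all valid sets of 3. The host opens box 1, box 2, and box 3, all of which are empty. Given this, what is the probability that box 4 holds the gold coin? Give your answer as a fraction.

4/5

Apply Bayes' rule, conditioning on where the gold coin actually is.
If it is in any of boxes 1, 2, and 3 (prior 1/5 each): that box was opened and seen not to hold the prize — ruled out; weight (1/5)·0 = 0 each.
If it is in box 4 (prior 1/5): the host has no choice, probability 1; weight (1/5)·1 = 1/5.
If it is in box 5 (prior 1/5): the host has 4 equally likely choices, so probability 1/4; weight (1/5)·(1/4) = 1/20.
The weights sum to 1/4.
So P(the gold coin in box 4 | the host opened box 1, box 2, and box 3) = (1/5) / (1/4) = 4/5.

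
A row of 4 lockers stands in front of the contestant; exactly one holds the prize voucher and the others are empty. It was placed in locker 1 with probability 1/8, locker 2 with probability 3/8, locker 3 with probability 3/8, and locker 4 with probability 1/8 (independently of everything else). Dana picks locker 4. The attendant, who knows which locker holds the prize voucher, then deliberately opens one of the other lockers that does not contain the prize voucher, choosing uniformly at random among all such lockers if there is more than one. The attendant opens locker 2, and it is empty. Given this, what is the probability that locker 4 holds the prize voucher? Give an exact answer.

Apply Bayes' rule, conditioning on where the prize voucher actually is.
If it is in locker 1 (prior 1/8): the attendant has 2 equally likely choices, so probability 1/2; weight (1/8)·(1/2) = 1/16.
If it is in locker 2 (prior 3/8): the attendant opened locker 2, so this case is ruled out; weight (3/8)·0 = 0.
If it is in locker 3 (prior 3/8): the attendant has 2 equally likely choices, so probability 1/2; weight (3/8)·(1/2) = 3/16.
If it is in locker 4 (prior 1/8): the attendant has 3 equally likely choices, so probability 1/3; weight (1/8)·(1/3) = 1/24.
The weights sum to 7/24.
So P(the prize voucher in locker 4 | the attendant opened locker 2) = (1/24) / (7/24) = 1/7.

1/7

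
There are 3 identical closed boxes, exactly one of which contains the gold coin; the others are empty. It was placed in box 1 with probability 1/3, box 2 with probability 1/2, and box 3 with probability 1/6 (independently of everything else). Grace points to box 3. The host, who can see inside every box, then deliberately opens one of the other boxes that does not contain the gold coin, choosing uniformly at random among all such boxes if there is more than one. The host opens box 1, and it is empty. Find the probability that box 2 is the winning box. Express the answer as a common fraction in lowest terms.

Consider each possible location of the gold coin in turn.
If it is in box 1 (prior 1/3): the host opened box 1, so this case is ruled out; weight (1/3)·0 = 0.
If it is in box 2 (prior 1/2): the host has no choice, probability 1; weight (1/2)·1 = 1/2.
If it is in box 3 (prior 1/6): the host has 2 equally likely choices, so probability 1/2; weight (1/6)·(1/2) = 1/12.
The weights sum to 7/12.
So P(the gold coin in box 2 | the host opened box 1) = (1/2) / (7/12) = 6/7.

6/7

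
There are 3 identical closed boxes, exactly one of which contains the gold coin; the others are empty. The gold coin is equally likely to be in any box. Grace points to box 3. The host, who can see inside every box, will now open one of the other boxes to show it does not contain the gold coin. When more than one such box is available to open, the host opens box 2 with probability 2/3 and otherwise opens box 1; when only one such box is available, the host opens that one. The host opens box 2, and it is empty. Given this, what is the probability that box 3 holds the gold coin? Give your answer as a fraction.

2/5

Apply Bayes' rule, conditioning on where the gold coin actually is.
If it is in box 1 (prior 1/3): only box 2 is available, probability 1; weight (1/3)·1 = 1/3.
If it is in box 2 (prior 1/3): the host opened box 2, so this case is ruled out; weight (1/3)·0 = 0.
If it is in box 3 (prior 1/3): box 2 is available, opened with probability 2/3; weight (1/3)·(2/3) = 2/9.
The weights sum to 5/9.
So P(the gold coin in box 3 | the host opened box 2) = (2/9) / (5/9) = 2/5.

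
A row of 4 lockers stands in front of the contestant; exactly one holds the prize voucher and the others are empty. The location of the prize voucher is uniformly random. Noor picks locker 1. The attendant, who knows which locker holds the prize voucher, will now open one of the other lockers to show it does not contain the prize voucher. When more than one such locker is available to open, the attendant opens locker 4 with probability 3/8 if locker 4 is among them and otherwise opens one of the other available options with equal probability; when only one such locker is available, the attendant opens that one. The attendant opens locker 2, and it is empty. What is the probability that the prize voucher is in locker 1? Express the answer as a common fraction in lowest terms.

5/23

Consider each possible location of the prize voucher in turn.
If it is in locker 1 (prior 1/4): locker 4 is available but not opened; locker 2 gets probability (1 − 3/8)/2 = 5/16; weight (1/4)·(5/16) = 5/64.
If it is in locker 2 (prior 1/4): the attendant opened locker 2, so this case is ruled out; weight (1/4)·0 = 0.
If it is in locker 3 (prior 1/4): locker 4 is available but not opened, probability 5/8; weight (1/4)·(5/8) = 5/32.
If it is in locker 4 (prior 1/4): locker 4 holds the prize so is unavailable; the attendant chooses uniformly among the 2 others, probability 1/2; weight (1/4)·(1/2) = 1/8.
The weights sum to 23/64.
So P(the prize voucher in locker 1 | the attendant opened locker 2) = (5/64) / (23/64) = 5/23.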